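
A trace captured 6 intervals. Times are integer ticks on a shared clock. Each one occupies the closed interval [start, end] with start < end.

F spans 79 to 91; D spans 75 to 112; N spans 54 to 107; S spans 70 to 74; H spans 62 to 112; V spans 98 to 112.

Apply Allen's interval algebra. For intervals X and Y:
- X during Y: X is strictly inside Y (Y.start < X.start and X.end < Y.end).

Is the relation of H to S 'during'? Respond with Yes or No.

No

H = [62, 112], S = [70, 74].
Actual relation of H to S: contains.
Asked whether 'during' holds → No.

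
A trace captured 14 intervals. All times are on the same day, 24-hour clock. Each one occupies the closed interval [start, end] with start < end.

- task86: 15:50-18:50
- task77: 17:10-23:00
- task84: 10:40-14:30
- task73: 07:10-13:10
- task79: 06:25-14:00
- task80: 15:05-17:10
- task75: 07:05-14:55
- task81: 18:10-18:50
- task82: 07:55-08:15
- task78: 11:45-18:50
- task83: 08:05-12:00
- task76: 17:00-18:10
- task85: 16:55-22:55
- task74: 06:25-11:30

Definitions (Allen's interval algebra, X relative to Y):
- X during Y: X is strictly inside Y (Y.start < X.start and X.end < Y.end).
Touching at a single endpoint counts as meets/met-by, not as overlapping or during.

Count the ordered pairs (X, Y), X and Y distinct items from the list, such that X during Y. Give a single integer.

Checking all 182 ordered pairs for relation 'during'; matching pairs in alphabetical order:
(task73, task75): task73 during task75 ✓
(task73, task79): task73 during task79 ✓
(task76, task78): task76 during task78 ✓
(task76, task85): task76 during task85 ✓
(task76, task86): task76 during task86 ✓
(task80, task78): task80 during task78 ✓
(task81, task77): task81 during task77 ✓
(task81, task85): task81 during task85 ✓
(task82, task73): task82 during task73 ✓
(task82, task74): task82 during task74 ✓
(task82, task75): task82 during task75 ✓
(task82, task79): task82 during task79 ✓
(task83, task73): task83 during task73 ✓
(task83, task75): task83 during task75 ✓
(task83, task79): task83 during task79 ✓
(task84, task75): task84 during task75 ✓
Count: 16.

16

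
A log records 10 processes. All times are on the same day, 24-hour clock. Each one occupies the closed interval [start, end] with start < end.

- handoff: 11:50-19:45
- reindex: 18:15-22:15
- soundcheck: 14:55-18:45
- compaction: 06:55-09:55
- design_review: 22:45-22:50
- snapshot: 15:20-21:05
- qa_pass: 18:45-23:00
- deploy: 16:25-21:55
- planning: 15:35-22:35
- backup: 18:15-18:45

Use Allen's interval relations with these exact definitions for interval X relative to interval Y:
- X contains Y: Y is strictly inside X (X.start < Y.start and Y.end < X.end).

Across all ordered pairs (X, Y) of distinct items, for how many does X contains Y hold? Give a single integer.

8

Checking all 90 ordered pairs for relation 'contains'; matching pairs in alphabetical order:
(deploy, backup): deploy contains backup ✓
(handoff, backup): handoff contains backup ✓
(handoff, soundcheck): handoff contains soundcheck ✓
(planning, backup): planning contains backup ✓
(planning, deploy): planning contains deploy ✓
(planning, reindex): planning contains reindex ✓
(qa_pass, design_review): qa_pass contains design_review ✓
(snapshot, backup): snapshot contains backup ✓
Count: 8.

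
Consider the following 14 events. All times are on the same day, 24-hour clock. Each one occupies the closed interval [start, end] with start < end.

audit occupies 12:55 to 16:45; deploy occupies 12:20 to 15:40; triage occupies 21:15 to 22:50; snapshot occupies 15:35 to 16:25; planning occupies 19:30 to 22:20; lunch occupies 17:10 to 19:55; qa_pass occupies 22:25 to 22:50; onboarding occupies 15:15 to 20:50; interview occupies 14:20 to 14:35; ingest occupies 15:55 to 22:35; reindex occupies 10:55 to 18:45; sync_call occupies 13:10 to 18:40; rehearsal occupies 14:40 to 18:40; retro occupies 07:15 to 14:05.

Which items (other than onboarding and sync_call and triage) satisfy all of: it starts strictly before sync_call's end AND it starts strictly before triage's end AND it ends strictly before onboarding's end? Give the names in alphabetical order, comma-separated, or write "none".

Conditions: its start is strictly before sync_call's end (X.start < 18:40) AND its start is strictly before triage's end (X.start < 22:50) AND its end is strictly before onboarding's end (X.end < 20:50).
audit: start 12:55 < 18:40? ✓; start 12:55 < 22:50? ✓; end 16:45 < 20:50? ✓ → yes.
deploy: start 12:20 < 18:40? ✓; start 12:20 < 22:50? ✓; end 15:40 < 20:50? ✓ → yes.
ingest: start 15:55 < 18:40? ✓; start 15:55 < 22:50? ✓; end 22:35 < 20:50? ✗ → no.
interview: start 14:20 < 18:40? ✓; start 14:20 < 22:50? ✓; end 14:35 < 20:50? ✓ → yes.
lunch: start 17:10 < 18:40? ✓; start 17:10 < 22:50? ✓; end 19:55 < 20:50? ✓ → yes.
planning: start 19:30 < 18:40? ✗; start 19:30 < 22:50? ✓; end 22:20 < 20:50? ✗ → no.
qa_pass: start 22:25 < 18:40? ✗; start 22:25 < 22:50? ✓; end 22:50 < 20:50? ✗ → no.
rehearsal: start 14:40 < 18:40? ✓; start 14:40 < 22:50? ✓; end 18:40 < 20:50? ✓ → yes.
reindex: start 10:55 < 18:40? ✓; start 10:55 < 22:50? ✓; end 18:45 < 20:50? ✓ → yes.
retro: start 07:15 < 18:40? ✓; start 07:15 < 22:50? ✓; end 14:05 < 20:50? ✓ → yes.
snapshot: start 15:35 < 18:40? ✓; start 15:35 < 22:50? ✓; end 16:25 < 20:50? ✓ → yes.
Result: audit, deploy, interview, lunch, rehearsal, reindex, retro, snapshot.

audit, deploy, interview, lunch, rehearsal, reindex, retro, snapshot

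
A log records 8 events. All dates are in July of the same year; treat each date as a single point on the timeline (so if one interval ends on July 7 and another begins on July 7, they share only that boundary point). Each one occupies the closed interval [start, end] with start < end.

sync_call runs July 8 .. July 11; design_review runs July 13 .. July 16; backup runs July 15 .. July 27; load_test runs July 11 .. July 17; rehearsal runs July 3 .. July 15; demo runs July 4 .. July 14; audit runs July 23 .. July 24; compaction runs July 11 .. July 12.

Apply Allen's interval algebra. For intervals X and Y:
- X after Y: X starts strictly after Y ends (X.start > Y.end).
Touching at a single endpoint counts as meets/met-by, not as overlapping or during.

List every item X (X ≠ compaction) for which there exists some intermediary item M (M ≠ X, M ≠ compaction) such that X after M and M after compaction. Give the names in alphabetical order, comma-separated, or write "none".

Target compaction = [July 11, July 12].
Intermediaries M with M after compaction: audit, backup, design_review.
Via audit — items with X after audit: none.
Via backup — items with X after backup: none.
Via design_review — items with X after design_review: audit.
Union: audit.

audit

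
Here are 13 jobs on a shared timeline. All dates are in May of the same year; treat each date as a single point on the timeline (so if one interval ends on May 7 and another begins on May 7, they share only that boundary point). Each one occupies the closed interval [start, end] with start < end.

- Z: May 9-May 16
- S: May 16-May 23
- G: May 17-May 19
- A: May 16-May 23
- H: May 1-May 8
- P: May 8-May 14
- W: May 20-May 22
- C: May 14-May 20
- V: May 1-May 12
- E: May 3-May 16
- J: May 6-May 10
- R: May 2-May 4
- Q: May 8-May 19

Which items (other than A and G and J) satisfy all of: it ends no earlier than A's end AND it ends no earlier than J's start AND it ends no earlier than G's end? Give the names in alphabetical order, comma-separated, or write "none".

S

Conditions: its end is no earlier than A's end (X.end >= May 23) AND its end is no earlier than J's start (X.end >= May 6) AND its end is no earlier than G's end (X.end >= May 19).
C: end May 20 >= May 23? ✗; end May 20 >= May 6? ✓; end May 20 >= May 19? ✓ → no.
E: end May 16 >= May 23? ✗; end May 16 >= May 6? ✓; end May 16 >= May 19? ✗ → no.
H: end May 8 >= May 23? ✗; end May 8 >= May 6? ✓; end May 8 >= May 19? ✗ → no.
P: end May 14 >= May 23? ✗; end May 14 >= May 6? ✓; end May 14 >= May 19? ✗ → no.
Q: end May 19 >= May 23? ✗; end May 19 >= May 6? ✓; end May 19 >= May 19? ✓ → no.
R: end May 4 >= May 23? ✗; end May 4 >= May 6? ✗; end May 4 >= May 19? ✗ → no.
S: end May 23 >= May 23? ✓; end May 23 >= May 6? ✓; end May 23 >= May 19? ✓ → yes.
V: end May 12 >= May 23? ✗; end May 12 >= May 6? ✓; end May 12 >= May 19? ✗ → no.
W: end May 22 >= May 23? ✗; end May 22 >= May 6? ✓; end May 22 >= May 19? ✓ → no.
Z: end May 16 >= May 23? ✗; end May 16 >= May 6? ✓; end May 16 >= May 19? ✗ → no.
Result: S.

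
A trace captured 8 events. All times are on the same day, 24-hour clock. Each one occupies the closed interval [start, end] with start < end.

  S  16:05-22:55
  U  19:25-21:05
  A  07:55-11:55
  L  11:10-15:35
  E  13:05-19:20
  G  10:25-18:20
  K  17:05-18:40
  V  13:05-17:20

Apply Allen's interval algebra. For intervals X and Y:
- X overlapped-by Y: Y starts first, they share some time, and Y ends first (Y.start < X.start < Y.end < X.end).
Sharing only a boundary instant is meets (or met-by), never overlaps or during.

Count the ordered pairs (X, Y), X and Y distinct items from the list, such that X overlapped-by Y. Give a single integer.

Checking all 56 ordered pairs for relation 'overlapped-by'; matching pairs in alphabetical order:
(E, G): E overlapped-by G ✓
(E, L): E overlapped-by L ✓
(G, A): G overlapped-by A ✓
(K, G): K overlapped-by G ✓
(K, V): K overlapped-by V ✓
(L, A): L overlapped-by A ✓
(S, E): S overlapped-by E ✓
(S, G): S overlapped-by G ✓
(S, V): S overlapped-by V ✓
(V, L): V overlapped-by L ✓
Count: 10.

10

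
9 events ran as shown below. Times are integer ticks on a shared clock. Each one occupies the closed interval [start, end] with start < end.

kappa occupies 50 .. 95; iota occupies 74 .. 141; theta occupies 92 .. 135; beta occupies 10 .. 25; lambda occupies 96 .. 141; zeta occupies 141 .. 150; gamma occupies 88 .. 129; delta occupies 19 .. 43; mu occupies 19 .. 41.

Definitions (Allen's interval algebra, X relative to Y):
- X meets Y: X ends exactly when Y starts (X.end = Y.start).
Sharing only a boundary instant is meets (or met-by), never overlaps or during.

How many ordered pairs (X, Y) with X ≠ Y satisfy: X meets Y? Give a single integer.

Checking all 72 ordered pairs for relation 'meets'; matching pairs in alphabetical order:
(iota, zeta): iota meets zeta ✓
(lambda, zeta): lambda meets zeta ✓
Count: 2.

2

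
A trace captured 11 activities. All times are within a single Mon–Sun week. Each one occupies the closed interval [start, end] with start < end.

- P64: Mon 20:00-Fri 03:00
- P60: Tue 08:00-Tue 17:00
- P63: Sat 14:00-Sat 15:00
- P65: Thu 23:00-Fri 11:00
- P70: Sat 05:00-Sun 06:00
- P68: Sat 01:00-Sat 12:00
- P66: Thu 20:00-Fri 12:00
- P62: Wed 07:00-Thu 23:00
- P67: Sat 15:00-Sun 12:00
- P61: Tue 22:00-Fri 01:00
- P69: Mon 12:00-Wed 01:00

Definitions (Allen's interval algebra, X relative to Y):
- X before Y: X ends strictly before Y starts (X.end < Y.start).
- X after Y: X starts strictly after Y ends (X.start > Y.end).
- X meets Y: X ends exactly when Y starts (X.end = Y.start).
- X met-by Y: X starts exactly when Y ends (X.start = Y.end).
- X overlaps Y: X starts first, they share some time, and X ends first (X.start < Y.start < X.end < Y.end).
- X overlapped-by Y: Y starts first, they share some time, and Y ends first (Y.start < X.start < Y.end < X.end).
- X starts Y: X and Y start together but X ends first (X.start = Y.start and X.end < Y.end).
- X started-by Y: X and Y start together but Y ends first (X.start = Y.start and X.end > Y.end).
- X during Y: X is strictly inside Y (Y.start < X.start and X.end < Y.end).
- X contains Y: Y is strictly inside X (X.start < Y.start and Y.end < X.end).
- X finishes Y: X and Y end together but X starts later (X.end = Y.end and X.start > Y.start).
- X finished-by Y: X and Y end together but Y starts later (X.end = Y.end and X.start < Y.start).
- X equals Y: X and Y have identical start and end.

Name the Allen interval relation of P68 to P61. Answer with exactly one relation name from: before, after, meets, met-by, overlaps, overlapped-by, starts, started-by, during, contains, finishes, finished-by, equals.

P68 = [Sat 01:00, Sat 12:00]; P61 = [Tue 22:00, Fri 01:00].
Compare endpoints: P68.start > P61.start, P68.start > P61.end, P68.end > P61.start, P68.end > P61.end.
That pattern is 'after'.

after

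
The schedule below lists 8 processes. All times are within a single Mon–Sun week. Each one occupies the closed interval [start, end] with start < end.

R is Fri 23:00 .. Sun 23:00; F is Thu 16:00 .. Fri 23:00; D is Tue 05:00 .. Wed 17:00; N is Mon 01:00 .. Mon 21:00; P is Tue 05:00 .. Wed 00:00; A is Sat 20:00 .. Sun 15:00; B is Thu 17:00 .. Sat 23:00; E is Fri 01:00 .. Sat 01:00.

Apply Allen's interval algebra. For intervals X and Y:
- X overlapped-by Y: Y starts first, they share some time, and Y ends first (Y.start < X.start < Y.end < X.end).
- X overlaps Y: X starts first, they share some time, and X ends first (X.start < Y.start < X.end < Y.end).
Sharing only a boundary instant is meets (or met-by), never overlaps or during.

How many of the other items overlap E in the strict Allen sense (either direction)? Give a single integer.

2

Target E = [Fri 01:00, Sat 01:00].
A [Sat 20:00, Sun 15:00] → after → no.
B [Thu 17:00, Sat 23:00] → contains → no.
D [Tue 05:00, Wed 17:00] → before → no.
F [Thu 16:00, Fri 23:00] → overlaps → counts.
N [Mon 01:00, Mon 21:00] → before → no.
P [Tue 05:00, Wed 00:00] → before → no.
R [Fri 23:00, Sun 23:00] → overlapped-by → counts.
Total: 2.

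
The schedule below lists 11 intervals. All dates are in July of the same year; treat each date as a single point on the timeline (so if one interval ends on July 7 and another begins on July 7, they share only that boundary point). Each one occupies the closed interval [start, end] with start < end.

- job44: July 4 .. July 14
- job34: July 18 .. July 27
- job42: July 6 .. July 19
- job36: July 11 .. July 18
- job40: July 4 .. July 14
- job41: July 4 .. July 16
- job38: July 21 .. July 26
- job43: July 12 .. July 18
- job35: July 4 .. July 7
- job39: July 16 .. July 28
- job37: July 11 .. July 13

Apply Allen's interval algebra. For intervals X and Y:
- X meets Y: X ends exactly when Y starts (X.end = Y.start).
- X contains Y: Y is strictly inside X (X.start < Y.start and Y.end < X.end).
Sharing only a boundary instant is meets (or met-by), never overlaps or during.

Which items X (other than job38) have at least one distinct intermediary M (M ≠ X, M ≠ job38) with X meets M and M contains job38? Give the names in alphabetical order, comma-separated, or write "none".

Target job38 = [July 21, July 26].
Intermediaries M with M contains job38: job34, job39.
Via job34 — items with X meets job34: job36, job43.
Via job39 — items with X meets job39: job41.
Union: job36, job41, job43.

job36, job41, job43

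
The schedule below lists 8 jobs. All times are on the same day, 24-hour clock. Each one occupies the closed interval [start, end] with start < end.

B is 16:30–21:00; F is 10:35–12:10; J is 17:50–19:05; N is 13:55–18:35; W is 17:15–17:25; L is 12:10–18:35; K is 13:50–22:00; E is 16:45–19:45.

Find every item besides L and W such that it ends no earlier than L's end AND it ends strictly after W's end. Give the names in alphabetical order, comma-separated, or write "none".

B, E, J, K, N

Conditions: its end is no earlier than L's end (X.end >= 18:35) AND its end is strictly after W's end (X.end > 17:25).
B: end 21:00 >= 18:35? ✓; end 21:00 > 17:25? ✓ → yes.
E: end 19:45 >= 18:35? ✓; end 19:45 > 17:25? ✓ → yes.
F: end 12:10 >= 18:35? ✗; end 12:10 > 17:25? ✗ → no.
J: end 19:05 >= 18:35? ✓; end 19:05 > 17:25? ✓ → yes.
K: end 22:00 >= 18:35? ✓; end 22:00 > 17:25? ✓ → yes.
N: end 18:35 >= 18:35? ✓; end 18:35 > 17:25? ✓ → yes.
Result: B, E, J, K, N.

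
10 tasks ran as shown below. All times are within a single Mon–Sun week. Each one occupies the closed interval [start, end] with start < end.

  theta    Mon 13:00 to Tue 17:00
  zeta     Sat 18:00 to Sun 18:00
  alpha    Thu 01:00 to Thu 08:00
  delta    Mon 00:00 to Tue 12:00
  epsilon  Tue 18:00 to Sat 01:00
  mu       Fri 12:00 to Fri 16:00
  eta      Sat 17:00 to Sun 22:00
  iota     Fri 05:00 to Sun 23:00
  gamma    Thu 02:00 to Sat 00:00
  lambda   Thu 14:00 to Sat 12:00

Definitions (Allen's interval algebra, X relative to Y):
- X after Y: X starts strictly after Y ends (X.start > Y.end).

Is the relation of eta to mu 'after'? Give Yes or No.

eta = [Sat 17:00, Sun 22:00], mu = [Fri 12:00, Fri 16:00].
Actual relation of eta to mu: after.
Asked whether 'after' holds → Yes.

Yes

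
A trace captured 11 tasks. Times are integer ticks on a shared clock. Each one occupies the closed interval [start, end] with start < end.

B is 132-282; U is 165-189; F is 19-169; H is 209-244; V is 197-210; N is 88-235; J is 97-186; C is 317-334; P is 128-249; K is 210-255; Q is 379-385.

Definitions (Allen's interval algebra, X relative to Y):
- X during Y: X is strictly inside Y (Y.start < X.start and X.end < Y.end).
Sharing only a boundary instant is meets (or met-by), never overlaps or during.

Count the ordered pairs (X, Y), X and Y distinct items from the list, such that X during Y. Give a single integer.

Checking all 110 ordered pairs for relation 'during'; matching pairs in alphabetical order:
(H, B): H during B ✓
(H, P): H during P ✓
(J, N): J during N ✓
(K, B): K during B ✓
(U, B): U during B ✓
(U, N): U during N ✓
(U, P): U during P ✓
(V, B): V during B ✓
(V, N): V during N ✓
(V, P): V during P ✓
Count: 10.

10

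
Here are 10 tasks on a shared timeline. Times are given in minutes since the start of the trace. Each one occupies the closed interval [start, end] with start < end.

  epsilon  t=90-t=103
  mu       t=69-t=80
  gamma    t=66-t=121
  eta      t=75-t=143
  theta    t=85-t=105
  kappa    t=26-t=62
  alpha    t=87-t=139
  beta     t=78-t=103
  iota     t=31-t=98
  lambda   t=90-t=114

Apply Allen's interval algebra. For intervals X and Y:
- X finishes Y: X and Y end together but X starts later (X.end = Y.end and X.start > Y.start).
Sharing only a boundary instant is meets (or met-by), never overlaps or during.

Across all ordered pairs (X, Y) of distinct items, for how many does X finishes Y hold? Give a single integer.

1

Checking all 90 ordered pairs for relation 'finishes'; matching pairs in alphabetical order:
(epsilon, beta): epsilon finishes beta ✓
Count: 1.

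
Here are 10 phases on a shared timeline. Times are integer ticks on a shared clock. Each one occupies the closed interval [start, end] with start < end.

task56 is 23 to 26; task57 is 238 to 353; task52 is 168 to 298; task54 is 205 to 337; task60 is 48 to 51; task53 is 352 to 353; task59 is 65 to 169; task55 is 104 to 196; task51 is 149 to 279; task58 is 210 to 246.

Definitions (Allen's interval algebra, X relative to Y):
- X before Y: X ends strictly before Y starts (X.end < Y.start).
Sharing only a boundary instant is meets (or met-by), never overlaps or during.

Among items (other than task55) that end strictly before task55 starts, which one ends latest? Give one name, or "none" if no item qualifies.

Target task55 = [104, 196].
task51 [149, 279] → overlapped-by → excluded.
task52 [168, 298] → overlapped-by → excluded.
task53 [352, 353] → after → excluded.
task54 [205, 337] → after → excluded.
task56 [23, 26] → before → candidate.
task57 [238, 353] → after → excluded.
task58 [210, 246] → after → excluded.
task59 [65, 169] → overlaps → excluded.
task60 [48, 51] → before → candidate.
Among candidates, latest end is 51 → task60.

task60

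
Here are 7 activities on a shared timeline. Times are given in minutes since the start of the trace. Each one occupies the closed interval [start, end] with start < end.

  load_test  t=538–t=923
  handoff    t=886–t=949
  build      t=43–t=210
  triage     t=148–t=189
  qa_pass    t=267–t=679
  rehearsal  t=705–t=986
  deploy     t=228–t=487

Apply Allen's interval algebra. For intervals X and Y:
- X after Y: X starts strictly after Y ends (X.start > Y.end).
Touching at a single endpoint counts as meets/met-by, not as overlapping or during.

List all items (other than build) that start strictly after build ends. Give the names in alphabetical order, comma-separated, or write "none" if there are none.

deploy, handoff, load_test, qa_pass, rehearsal

Target build = [t=43, t=210].
deploy [t=228, t=487] → after → yes.
handoff [t=886, t=949] → after → yes.
load_test [t=538, t=923] → after → yes.
qa_pass [t=267, t=679] → after → yes.
rehearsal [t=705, t=986] → after → yes.
triage [t=148, t=189] → during → no.
Result: deploy, handoff, load_test, qa_pass, rehearsal.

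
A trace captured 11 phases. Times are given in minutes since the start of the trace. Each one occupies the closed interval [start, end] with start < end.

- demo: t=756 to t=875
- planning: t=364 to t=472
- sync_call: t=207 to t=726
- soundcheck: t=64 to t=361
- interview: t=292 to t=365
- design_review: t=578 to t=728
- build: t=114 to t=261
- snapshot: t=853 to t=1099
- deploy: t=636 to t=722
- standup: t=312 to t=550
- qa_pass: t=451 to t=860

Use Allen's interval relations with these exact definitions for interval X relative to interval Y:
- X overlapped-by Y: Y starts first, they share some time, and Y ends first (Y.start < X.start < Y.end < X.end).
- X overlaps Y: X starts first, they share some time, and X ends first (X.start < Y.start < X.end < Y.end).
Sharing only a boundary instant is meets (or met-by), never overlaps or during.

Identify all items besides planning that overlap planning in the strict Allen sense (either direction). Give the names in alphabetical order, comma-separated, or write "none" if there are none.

Target planning = [t=364, t=472].
build [t=114, t=261] → before → no.
demo [t=756, t=875] → after → no.
deploy [t=636, t=722] → after → no.
design_review [t=578, t=728] → after → no.
interview [t=292, t=365] → overlaps → yes.
qa_pass [t=451, t=860] → overlapped-by → yes.
snapshot [t=853, t=1099] → after → no.
soundcheck [t=64, t=361] → before → no.
standup [t=312, t=550] → contains → no.
sync_call [t=207, t=726] → contains → no.
Result: interview, qa_pass.

interview, qa_pass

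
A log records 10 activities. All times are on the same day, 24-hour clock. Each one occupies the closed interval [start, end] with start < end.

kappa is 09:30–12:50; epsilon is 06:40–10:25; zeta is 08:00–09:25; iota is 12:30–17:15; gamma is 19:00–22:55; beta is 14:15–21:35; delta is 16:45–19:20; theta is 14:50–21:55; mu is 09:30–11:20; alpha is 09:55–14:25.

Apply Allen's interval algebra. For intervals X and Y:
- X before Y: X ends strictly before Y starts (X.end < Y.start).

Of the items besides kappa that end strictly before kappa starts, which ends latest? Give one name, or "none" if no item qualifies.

zeta

Target kappa = [09:30, 12:50].
alpha [09:55, 14:25] → overlapped-by → excluded.
beta [14:15, 21:35] → after → excluded.
delta [16:45, 19:20] → after → excluded.
epsilon [06:40, 10:25] → overlaps → excluded.
gamma [19:00, 22:55] → after → excluded.
iota [12:30, 17:15] → overlapped-by → excluded.
mu [09:30, 11:20] → starts → excluded.
theta [14:50, 21:55] → after → excluded.
zeta [08:00, 09:25] → before → candidate.
Among candidates, latest end is 09:25 → zeta.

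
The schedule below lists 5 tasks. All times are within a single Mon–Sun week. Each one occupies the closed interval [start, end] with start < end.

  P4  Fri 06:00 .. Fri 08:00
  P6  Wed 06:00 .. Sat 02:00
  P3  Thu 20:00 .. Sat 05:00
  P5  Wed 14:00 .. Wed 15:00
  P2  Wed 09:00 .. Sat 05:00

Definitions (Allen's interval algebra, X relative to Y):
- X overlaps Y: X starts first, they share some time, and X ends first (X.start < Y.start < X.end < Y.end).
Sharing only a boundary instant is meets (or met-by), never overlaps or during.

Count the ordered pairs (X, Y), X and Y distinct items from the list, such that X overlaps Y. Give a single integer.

Checking all 20 ordered pairs for relation 'overlaps'; matching pairs in alphabetical order:
(P6, P2): P6 overlaps P2 ✓
(P6, P3): P6 overlaps P3 ✓
Count: 2.

2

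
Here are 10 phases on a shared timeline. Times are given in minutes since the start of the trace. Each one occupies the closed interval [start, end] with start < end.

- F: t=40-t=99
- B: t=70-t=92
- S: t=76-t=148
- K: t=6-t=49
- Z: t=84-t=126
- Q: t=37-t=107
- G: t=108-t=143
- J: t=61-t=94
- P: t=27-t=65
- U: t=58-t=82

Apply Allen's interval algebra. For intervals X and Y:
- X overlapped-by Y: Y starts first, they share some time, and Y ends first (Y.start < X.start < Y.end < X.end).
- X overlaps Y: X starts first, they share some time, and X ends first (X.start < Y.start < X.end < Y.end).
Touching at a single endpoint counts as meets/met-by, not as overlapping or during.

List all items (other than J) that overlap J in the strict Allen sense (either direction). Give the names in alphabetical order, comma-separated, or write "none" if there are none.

P, S, U, Z

Target J = [t=61, t=94].
B [t=70, t=92] → during → no.
F [t=40, t=99] → contains → no.
G [t=108, t=143] → after → no.
K [t=6, t=49] → before → no.
P [t=27, t=65] → overlaps → yes.
Q [t=37, t=107] → contains → no.
S [t=76, t=148] → overlapped-by → yes.
U [t=58, t=82] → overlaps → yes.
Z [t=84, t=126] → overlapped-by → yes.
Result: P, S, U, Z.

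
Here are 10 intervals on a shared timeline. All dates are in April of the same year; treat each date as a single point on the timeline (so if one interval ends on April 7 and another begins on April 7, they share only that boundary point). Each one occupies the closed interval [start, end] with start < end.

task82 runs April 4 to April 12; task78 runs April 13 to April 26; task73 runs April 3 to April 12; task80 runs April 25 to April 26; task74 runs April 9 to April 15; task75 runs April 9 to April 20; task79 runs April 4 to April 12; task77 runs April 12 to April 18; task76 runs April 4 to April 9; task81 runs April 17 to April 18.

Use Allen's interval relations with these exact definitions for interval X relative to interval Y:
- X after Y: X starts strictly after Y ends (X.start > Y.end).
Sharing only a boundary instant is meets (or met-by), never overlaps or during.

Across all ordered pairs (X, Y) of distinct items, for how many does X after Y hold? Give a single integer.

Checking all 90 ordered pairs for relation 'after'; matching pairs in alphabetical order:
(task77, task76): task77 after task76 ✓
(task78, task73): task78 after task73 ✓
(task78, task76): task78 after task76 ✓
(task78, task79): task78 after task79 ✓
(task78, task82): task78 after task82 ✓
(task80, task73): task80 after task73 ✓
(task80, task74): task80 after task74 ✓
(task80, task75): task80 after task75 ✓
(task80, task76): task80 after task76 ✓
(task80, task77): task80 after task77 ✓
(task80, task79): task80 after task79 ✓
(task80, task81): task80 after task81 ✓
(task80, task82): task80 after task82 ✓
(task81, task73): task81 after task73 ✓
(task81, task74): task81 after task74 ✓
(task81, task76): task81 after task76 ✓
(task81, task79): task81 after task79 ✓
(task81, task82): task81 after task82 ✓
Count: 18.

18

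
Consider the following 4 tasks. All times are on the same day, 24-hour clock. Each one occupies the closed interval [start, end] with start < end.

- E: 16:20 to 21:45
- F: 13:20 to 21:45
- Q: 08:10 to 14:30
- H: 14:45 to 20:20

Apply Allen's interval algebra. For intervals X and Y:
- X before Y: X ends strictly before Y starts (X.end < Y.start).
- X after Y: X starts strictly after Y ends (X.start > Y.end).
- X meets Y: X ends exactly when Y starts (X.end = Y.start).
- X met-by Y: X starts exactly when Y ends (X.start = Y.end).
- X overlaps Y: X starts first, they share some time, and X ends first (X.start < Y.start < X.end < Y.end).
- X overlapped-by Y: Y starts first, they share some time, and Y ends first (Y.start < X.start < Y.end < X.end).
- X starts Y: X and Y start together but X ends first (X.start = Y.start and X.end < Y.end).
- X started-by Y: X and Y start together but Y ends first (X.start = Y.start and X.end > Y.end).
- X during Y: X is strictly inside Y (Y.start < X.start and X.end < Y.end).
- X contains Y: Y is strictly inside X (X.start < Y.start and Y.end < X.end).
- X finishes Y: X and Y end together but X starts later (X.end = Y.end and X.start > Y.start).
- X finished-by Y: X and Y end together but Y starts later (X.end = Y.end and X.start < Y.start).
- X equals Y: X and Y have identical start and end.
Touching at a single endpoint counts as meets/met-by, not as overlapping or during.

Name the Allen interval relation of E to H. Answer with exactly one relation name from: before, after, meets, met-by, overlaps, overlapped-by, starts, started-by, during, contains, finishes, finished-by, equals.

overlapped-by

E = [16:20, 21:45]; H = [14:45, 20:20].
Compare endpoints: E.start > H.start, E.start < H.end, E.end > H.start, E.end > H.end.
That pattern is 'overlapped-by'.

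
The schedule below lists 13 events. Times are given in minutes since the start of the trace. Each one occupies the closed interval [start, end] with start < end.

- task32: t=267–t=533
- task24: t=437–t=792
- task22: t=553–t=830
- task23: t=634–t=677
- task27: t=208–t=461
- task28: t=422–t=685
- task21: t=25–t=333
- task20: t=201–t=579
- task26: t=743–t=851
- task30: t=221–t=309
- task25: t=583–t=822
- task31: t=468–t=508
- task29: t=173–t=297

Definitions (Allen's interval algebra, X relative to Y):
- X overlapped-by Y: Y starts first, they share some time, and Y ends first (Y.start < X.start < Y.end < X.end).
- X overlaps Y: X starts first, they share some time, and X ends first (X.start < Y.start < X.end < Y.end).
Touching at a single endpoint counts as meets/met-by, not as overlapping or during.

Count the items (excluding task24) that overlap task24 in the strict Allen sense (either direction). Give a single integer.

Target task24 = [t=437, t=792].
task20 [t=201, t=579] → overlaps → counts.
task21 [t=25, t=333] → before → no.
task22 [t=553, t=830] → overlapped-by → counts.
task23 [t=634, t=677] → during → no.
task25 [t=583, t=822] → overlapped-by → counts.
task26 [t=743, t=851] → overlapped-by → counts.
task27 [t=208, t=461] → overlaps → counts.
task28 [t=422, t=685] → overlaps → counts.
task29 [t=173, t=297] → before → no.
task30 [t=221, t=309] → before → no.
task31 [t=468, t=508] → during → no.
task32 [t=267, t=533] → overlaps → counts.
Total: 7.

7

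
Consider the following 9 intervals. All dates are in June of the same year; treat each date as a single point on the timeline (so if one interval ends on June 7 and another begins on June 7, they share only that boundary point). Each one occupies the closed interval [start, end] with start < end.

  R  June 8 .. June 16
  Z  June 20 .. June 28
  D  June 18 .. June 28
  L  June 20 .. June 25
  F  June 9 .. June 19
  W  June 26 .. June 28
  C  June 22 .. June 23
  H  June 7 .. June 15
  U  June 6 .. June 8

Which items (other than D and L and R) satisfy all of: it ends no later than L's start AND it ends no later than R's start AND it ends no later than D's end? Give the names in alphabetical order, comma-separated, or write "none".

U

Conditions: its end is no later than L's start (X.end <= June 20) AND its end is no later than R's start (X.end <= June 8) AND its end is no later than D's end (X.end <= June 28).
C: end June 23 <= June 20? ✗; end June 23 <= June 8? ✗; end June 23 <= June 28? ✓ → no.
F: end June 19 <= June 20? ✓; end June 19 <= June 8? ✗; end June 19 <= June 28? ✓ → no.
H: end June 15 <= June 20? ✓; end June 15 <= June 8? ✗; end June 15 <= June 28? ✓ → no.
U: end June 8 <= June 20? ✓; end June 8 <= June 8? ✓; end June 8 <= June 28? ✓ → yes.
W: end June 28 <= June 20? ✗; end June 28 <= June 8? ✗; end June 28 <= June 28? ✓ → no.
Z: end June 28 <= June 20? ✗; end June 28 <= June 8? ✗; end June 28 <= June 28? ✓ → no.
Result: U.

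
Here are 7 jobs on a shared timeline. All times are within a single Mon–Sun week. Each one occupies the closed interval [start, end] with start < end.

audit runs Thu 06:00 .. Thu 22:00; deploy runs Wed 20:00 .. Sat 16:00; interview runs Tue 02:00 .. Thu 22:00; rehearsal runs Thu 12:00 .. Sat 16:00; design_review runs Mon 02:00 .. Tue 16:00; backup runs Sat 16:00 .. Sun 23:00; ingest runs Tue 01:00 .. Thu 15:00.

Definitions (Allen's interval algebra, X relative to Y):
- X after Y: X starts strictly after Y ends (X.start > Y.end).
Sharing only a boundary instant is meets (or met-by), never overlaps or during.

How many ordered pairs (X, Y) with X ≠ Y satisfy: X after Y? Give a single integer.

Checking all 42 ordered pairs for relation 'after'; matching pairs in alphabetical order:
(audit, design_review): audit after design_review ✓
(backup, audit): backup after audit ✓
(backup, design_review): backup after design_review ✓
(backup, ingest): backup after ingest ✓
(backup, interview): backup after interview ✓
(deploy, design_review): deploy after design_review ✓
(rehearsal, design_review): rehearsal after design_review ✓
Count: 7.

7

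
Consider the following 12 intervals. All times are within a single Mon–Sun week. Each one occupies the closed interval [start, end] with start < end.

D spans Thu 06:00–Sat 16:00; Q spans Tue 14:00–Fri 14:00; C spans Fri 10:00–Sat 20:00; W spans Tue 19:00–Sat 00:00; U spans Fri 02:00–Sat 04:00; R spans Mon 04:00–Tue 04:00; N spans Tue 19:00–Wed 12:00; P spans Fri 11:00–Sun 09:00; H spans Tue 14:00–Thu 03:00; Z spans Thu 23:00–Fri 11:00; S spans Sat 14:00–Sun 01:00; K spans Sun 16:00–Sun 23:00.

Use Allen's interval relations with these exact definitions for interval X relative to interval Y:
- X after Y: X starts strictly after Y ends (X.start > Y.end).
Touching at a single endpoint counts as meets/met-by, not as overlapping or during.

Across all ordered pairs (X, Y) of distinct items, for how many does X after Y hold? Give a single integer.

Checking all 132 ordered pairs for relation 'after'; matching pairs in alphabetical order:
(C, H): C after H ✓
(C, N): C after N ✓
(C, R): C after R ✓
(D, H): D after H ✓
(D, N): D after N ✓
(D, R): D after R ✓
(H, R): H after R ✓
(K, C): K after C ✓
(K, D): K after D ✓
(K, H): K after H ✓
(K, N): K after N ✓
(K, P): K after P ✓
(K, Q): K after Q ✓
(K, R): K after R ✓
(K, S): K after S ✓
(K, U): K after U ✓
(K, W): K after W ✓
(K, Z): K after Z ✓
(N, R): N after R ✓
(P, H): P after H ✓
(P, N): P after N ✓
(P, R): P after R ✓
(Q, R): Q after R ✓
(S, H): S after H ✓
... plus 13 further pairs not listed.
Count: 37.

37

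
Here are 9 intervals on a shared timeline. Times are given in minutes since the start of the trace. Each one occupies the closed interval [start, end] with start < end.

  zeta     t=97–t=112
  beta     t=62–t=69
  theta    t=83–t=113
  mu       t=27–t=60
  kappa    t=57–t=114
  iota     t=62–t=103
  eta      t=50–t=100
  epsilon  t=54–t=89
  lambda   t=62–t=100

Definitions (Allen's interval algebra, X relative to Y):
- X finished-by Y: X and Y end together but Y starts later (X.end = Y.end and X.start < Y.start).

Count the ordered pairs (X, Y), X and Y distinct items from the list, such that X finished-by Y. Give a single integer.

Checking all 72 ordered pairs for relation 'finished-by'; matching pairs in alphabetical order:
(eta, lambda): eta finished-by lambda ✓
Count: 1.

1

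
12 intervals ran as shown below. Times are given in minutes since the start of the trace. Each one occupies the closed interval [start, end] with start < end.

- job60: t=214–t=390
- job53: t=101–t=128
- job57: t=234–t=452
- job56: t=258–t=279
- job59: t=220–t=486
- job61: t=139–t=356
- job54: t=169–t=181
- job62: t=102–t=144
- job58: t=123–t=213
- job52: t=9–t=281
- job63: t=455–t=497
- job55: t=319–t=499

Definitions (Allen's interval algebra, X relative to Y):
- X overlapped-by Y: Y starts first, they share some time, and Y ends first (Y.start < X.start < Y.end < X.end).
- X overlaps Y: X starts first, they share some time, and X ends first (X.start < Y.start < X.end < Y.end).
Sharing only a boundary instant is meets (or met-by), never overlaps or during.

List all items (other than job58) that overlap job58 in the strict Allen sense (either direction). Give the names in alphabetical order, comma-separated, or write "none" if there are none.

Target job58 = [t=123, t=213].
job52 [t=9, t=281] → contains → no.
job53 [t=101, t=128] → overlaps → yes.
job54 [t=169, t=181] → during → no.
job55 [t=319, t=499] → after → no.
job56 [t=258, t=279] → after → no.
job57 [t=234, t=452] → after → no.
job59 [t=220, t=486] → after → no.
job60 [t=214, t=390] → after → no.
job61 [t=139, t=356] → overlapped-by → yes.
job62 [t=102, t=144] → overlaps → yes.
job63 [t=455, t=497] → after → no.
Result: job53, job61, job62.

job53, job61, job62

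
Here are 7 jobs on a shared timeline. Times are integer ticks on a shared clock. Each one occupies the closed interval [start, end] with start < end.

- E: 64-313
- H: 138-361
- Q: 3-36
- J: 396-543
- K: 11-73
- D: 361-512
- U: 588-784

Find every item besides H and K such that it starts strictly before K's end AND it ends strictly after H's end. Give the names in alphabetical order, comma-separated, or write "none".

Conditions: its start is strictly before K's end (X.start < 73) AND its end is strictly after H's end (X.end > 361).
D: start 361 < 73? ✗; end 512 > 361? ✓ → no.
E: start 64 < 73? ✓; end 313 > 361? ✗ → no.
J: start 396 < 73? ✗; end 543 > 361? ✓ → no.
Q: start 3 < 73? ✓; end 36 > 361? ✗ → no.
U: start 588 < 73? ✗; end 784 > 361? ✓ → no.
Result: none.

none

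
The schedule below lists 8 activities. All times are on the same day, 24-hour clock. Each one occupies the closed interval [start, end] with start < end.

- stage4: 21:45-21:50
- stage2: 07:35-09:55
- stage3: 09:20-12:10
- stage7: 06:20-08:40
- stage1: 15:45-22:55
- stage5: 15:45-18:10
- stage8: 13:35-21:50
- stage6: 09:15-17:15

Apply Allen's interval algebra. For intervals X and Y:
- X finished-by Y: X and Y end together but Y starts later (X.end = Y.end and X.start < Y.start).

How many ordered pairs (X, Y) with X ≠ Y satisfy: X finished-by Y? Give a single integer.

1

Checking all 56 ordered pairs for relation 'finished-by'; matching pairs in alphabetical order:
(stage8, stage4): stage8 finished-by stage4 ✓
Count: 1.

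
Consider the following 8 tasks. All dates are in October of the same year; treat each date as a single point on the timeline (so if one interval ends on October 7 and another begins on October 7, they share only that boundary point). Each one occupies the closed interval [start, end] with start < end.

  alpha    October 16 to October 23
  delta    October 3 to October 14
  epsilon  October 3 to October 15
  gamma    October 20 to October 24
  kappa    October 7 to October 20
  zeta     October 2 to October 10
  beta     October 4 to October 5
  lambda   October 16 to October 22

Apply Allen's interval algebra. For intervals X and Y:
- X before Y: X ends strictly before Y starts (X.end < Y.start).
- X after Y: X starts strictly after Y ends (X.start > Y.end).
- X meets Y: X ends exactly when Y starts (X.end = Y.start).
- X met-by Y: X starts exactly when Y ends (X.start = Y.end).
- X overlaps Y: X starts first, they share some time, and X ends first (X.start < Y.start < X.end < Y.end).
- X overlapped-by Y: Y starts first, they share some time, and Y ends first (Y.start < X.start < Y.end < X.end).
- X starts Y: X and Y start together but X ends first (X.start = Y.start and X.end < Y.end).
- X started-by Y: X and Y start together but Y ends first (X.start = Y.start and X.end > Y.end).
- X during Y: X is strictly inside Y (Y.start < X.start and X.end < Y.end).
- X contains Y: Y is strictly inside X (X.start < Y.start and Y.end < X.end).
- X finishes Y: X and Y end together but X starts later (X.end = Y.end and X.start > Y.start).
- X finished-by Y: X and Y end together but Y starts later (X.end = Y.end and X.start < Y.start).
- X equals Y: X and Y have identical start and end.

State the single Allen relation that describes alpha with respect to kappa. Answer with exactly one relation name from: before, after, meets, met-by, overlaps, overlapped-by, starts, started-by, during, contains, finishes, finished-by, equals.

overlapped-by

alpha = [October 16, October 23]; kappa = [October 7, October 20].
Compare endpoints: alpha.start > kappa.start, alpha.start < kappa.end, alpha.end > kappa.start, alpha.end > kappa.end.
That pattern is 'overlapped-by'.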